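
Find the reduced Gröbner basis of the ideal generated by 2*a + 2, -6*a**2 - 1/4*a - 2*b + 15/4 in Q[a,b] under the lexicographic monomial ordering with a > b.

G = {a + 1, b + 1}

This is the nonlinear analogue of row-reducing a linear system.

f_1 = 2*a + 2, LT = a.
f_2 = -6*a**2 - 1/4*a - 2*b + 15/4, LT = a**2.

S(f_1,f_2): lcm = a**2. S = 23/24*a - 1/3*b + 5/8.
  leading term a: subtract (23/48)·f_1 from 23/24*a - 1/3*b + 5/8 → -1/3*b - 1/3
  leading term b: no divisor's leading term divides it; move -1/3*b to the remainder.
  leading term 1: no divisor's leading term divides it; move -1/3 to the remainder.
  remainder -1/3*b - 1/3 ≠ 0; add g_3 = -1/3*b - 1/3 to the basis.

S(f_1,g_3): leading monomials are coprime, so the S-polynomial reduces to 0 (Buchberger's first criterion).
S(f_2,g_3): leading monomials are coprime, so the S-polynomial reduces to 0 (Buchberger's first criterion).
Every S-polynomial of the final basis reduces to 0, so we have a Gröbner basis.
Inter-reduce: drop elements whose leading term is divisible by another's, tail-reduce, and make monic.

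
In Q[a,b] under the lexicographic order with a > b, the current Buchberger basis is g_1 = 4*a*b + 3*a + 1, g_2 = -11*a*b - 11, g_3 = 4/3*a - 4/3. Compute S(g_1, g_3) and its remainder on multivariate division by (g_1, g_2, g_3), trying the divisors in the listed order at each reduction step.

S(g_1, g_3) = 3/4*a + b + 1/4; remainder on division = b + 1.

lcm(LM(g_1), LM(g_3)) = a*b.
S = (lcm/LT(g_1))·g_1 − (lcm/LT(g_3))·g_3 = 3/4*a + b + 1/4.
Reduce S modulo (g_1, g_2, g_3) in that order:
  leading term a: subtract (9/16)·g_3 from 3/4*a + b + 1/4 → b + 1
  leading term b: no divisor's leading term divides it; move b to the remainder.
  leading term 1: no divisor's leading term divides it; move 1 to the remainder.
The remainder b + 1 is nonzero, so it would be added as the next basis element.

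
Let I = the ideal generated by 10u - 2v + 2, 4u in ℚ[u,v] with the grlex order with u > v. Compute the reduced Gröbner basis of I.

f_1 = 10u - 2v + 2, LT = u.
f_2 = 4u, LT = u.

S(f_1,f_2): lcm = u. S = -⅕v + ⅕.
  reduce S modulo (f_1, f_2):
  remainder -⅕v + ⅕ ≠ 0; add g_3 = -⅕v + ⅕ to the basis.

The other S-polynomials (S(f_1,g_3), S(f_2,g_3)) all reduce to 0 modulo the current basis, so we have a Gröbner basis.
Inter-reduce: drop elements whose leading term is divisible by another's, tail-reduce, and make monic.

G = {u, v - 1}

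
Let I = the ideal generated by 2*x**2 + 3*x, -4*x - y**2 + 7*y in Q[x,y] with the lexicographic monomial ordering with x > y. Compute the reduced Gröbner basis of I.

G = {x + 1/4*y**2 - 7/4*y, y**4 - 14*y**3 + 43*y**2 + 42*y}

f_1 = 2*x**2 + 3*x, LT = x**2.
f_2 = -4*x - y**2 + 7*y, LT = x.

S(f_1,f_2): lcm = x**2. S = -1/4*x*y**2 + 7/4*x*y + 3/2*x.
  leading term x*y**2: subtract (1/16*y**2)·f_2 from -1/4*x*y**2 + 7/4*x*y + 3/2*x → 7/4*x*y + 3/2*x + 1/16*y**4 - 7/16*y**3
  leading term x*y: subtract (-7/16*y)·f_2 from 7/4*x*y + 3/2*x + 1/16*y**4 - 7/16*y**3 → 3/2*x + 1/16*y**4 - 7/8*y**3 + 49/16*y**2
  leading term x: subtract (-3/8)·f_2 from 3/2*x + 1/16*y**4 - 7/8*y**3 + 49/16*y**2 → 1/16*y**4 - 7/8*y**3 + 43/16*y**2 + 21/8*y
  leading term y**4: no divisor's leading term divides it; move 1/16*y**4 to the remainder.
  leading term y**3: no divisor's leading term divides it; move -7/8*y**3 to the remainder.
  leading term y**2: no divisor's leading term divides it; move 43/16*y**2 to the remainder.
  leading term y: no divisor's leading term divides it; move 21/8*y to the remainder.
  remainder 1/16*y**4 - 7/8*y**3 + 43/16*y**2 + 21/8*y ≠ 0; add g_3 = 1/16*y**4 - 7/8*y**3 + 43/16*y**2 + 21/8*y to the basis.

S(f_1,g_3): leading monomials are coprime, so the S-polynomial reduces to 0 (Buchberger's first criterion).
S(f_2,g_3): leading monomials are coprime, so the S-polynomial reduces to 0 (Buchberger's first criterion).
Every S-polynomial of the final basis reduces to 0, so we have a Gröbner basis.
Inter-reduce: drop elements whose leading term is divisible by another's, tail-reduce, and make monic.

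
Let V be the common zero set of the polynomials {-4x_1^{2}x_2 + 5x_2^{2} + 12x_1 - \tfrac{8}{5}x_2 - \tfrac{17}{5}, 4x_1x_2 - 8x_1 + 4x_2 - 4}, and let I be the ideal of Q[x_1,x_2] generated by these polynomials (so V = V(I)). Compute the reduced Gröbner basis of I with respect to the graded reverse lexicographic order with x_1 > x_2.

G = {x_2^{3} - \tfrac{78}{25}x_2^{2} + \tfrac{8}{5}x_1 - \tfrac{61}{25}x_2 + \tfrac{114}{25}, x_1^{2} - \tfrac{5}{8}x_2^{2} - 2x_1 + \tfrac{7}{10}x_2 - \tfrac{3}{40}, x_1x_2 - 2x_1 + x_2 - 1}

f_1 = -4x_1^{2}x_2 + 5x_2^{2} + 12x_1 - \tfrac{8}{5}x_2 - \tfrac{17}{5}, LT = x_1^{2}x_2.
f_2 = 4x_1x_2 - 8x_1 + 4x_2 - 4, LT = x_1x_2.

S(f_1,f_2): lcm = x_1^{2}x_2. S = 2x_1^{2} - x_1x_2 - \tfrac{5}{4}x_2^{2} - 2x_1 + \tfrac{2}{5}x_2 + \tfrac{17}{20}.
  leading term x_1^{2}: no divisor's leading term divides it; move 2x_1^{2} to the remainder.
  leading term x_1x_2: subtract (-\tfrac{1}{4})·f_2 from -x_1x_2 - \tfrac{5}{4}x_2^{2} - 2x_1 + \tfrac{2}{5}x_2 + \tfrac{17}{20} → -\tfrac{5}{4}x_2^{2} - 4x_1 + \tfrac{7}{5}x_2 - \tfrac{3}{20}
  leading term x_2^{2}: no divisor's leading term divides it; move -\tfrac{5}{4}x_2^{2} to the remainder.
  leading term x_1: no divisor's leading term divides it; move -4x_1 to the remainder.
  leading term x_2: no divisor's leading term divides it; move \tfrac{7}{5}x_2 to the remainder.
  leading term 1: no divisor's leading term divides it; move -\tfrac{3}{20} to the remainder.
  remainder 2x_1^{2} - \tfrac{5}{4}x_2^{2} - 4x_1 + \tfrac{7}{5}x_2 - \tfrac{3}{20} ≠ 0; add g_3 = 2x_1^{2} - \tfrac{5}{4}x_2^{2} - 4x_1 + \tfrac{7}{5}x_2 - \tfrac{3}{20} to the basis.

S(f_1,g_3): lcm = x_1^{2}x_2. S = \tfrac{5}{8}x_2^{3} + 2x_1x_2 - \tfrac{39}{20}x_2^{2} - 3x_1 + \tfrac{19}{40}x_2 + \tfrac{17}{20}.
  leading term x_2^{3}: no divisor's leading term divides it; move \tfrac{5}{8}x_2^{3} to the remainder.
  leading term x_1x_2: subtract (\tfrac{1}{2})·f_2 from 2x_1x_2 - \tfrac{39}{20}x_2^{2} - 3x_1 + \tfrac{19}{40}x_2 + \tfrac{17}{20} → -\tfrac{39}{20}x_2^{2} + x_1 - \tfrac{61}{40}x_2 + \tfrac{57}{20}
  leading term x_2^{2}: no divisor's leading term divides it; move -\tfrac{39}{20}x_2^{2} to the remainder.
  leading term x_1: no divisor's leading term divides it; move x_1 to the remainder.
  leading term x_2: no divisor's leading term divides it; move -\tfrac{61}{40}x_2 to the remainder.
  leading term 1: no divisor's leading term divides it; move \tfrac{57}{20} to the remainder.
  remainder \tfrac{5}{8}x_2^{3} - \tfrac{39}{20}x_2^{2} + x_1 - \tfrac{61}{40}x_2 + \tfrac{57}{20} ≠ 0; add g_4 = \tfrac{5}{8}x_2^{3} - \tfrac{39}{20}x_2^{2} + x_1 - \tfrac{61}{40}x_2 + \tfrac{57}{20} to the basis.

The other S-polynomials (S(f_2,g_3), S(f_1,g_4), S(f_2,g_4), S(g_3,g_4)) all reduce to 0 modulo the current basis, so we have a Gröbner basis.
Inter-reduce: drop elements whose leading term is divisible by another's, tail-reduce, and make monic.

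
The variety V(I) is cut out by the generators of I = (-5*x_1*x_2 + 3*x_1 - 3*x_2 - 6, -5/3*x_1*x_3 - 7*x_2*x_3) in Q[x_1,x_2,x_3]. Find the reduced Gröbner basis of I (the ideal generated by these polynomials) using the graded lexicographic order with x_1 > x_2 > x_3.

G = {x_2**2*x_3 - 26/35*x_2*x_3 - 2/7*x_3, x_1*x_2 - 3/5*x_1 + 3/5*x_2 + 6/5, x_1*x_3 + 21/5*x_2*x_3}

f_1 = -5*x_1*x_2 + 3*x_1 - 3*x_2 - 6, LT = x_1*x_2.
f_2 = -5/3*x_1*x_3 - 7*x_2*x_3, LT = x_1*x_3.

S(f_1,f_2): lcm = x_1*x_2*x_3. S = -21/5*x_2**2*x_3 - 3/5*x_1*x_3 + 3/5*x_2*x_3 + 6/5*x_3.
  reduce S modulo (f_1, f_2):
  remainder -21/5*x_2**2*x_3 + 78/25*x_2*x_3 + 6/5*x_3 ≠ 0; add g_3 = -21/5*x_2**2*x_3 + 78/25*x_2*x_3 + 6/5*x_3 to the basis.

The other S-polynomials (S(f_1,g_3), S(f_2,g_3)) all reduce to 0 modulo the current basis, so we have a Gröbner basis.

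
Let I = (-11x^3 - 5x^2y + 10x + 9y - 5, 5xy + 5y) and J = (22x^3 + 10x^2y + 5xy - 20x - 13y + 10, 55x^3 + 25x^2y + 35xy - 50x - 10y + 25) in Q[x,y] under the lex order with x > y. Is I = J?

Yes, the ideals are equal.

For a fixed monomial order, each ideal has a unique reduced Gröbner basis; comparing bases decides equality.
Buchberger on the first generating set:
f_1 = -11x^3 - 5x^2y + 10x + 9y - 5, LT = x^3.
f_2 = 5xy + 5y, LT = xy.

S(f_1,f_2): lcm = x^3y. S = 5/11x^2y^2 - x^2y - 10/11xy - 9/11y^2 + 5/11y.
  leading term x^2y^2: subtract (1/11xy)·f_2 from 5/11x^2y^2 - x^2y - 10/11xy - 9/11y^2 + 5/11y → -x^2y - 5/11xy^2 - 10/11xy - 9/11y^2 + 5/11y
  leading term x^2y: subtract (-1/5x)·f_2 from -x^2y - 5/11xy^2 - 10/11xy - 9/11y^2 + 5/11y → -5/11xy^2 + 1/11xy - 9/11y^2 + 5/11y
  leading term xy^2: subtract (-1/11y)·f_2 from -5/11xy^2 + 1/11xy - 9/11y^2 + 5/11y → 1/11xy - 4/11y^2 + 5/11y
  leading term xy: subtract (1/55)·f_2 from 1/11xy - 4/11y^2 + 5/11y → -4/11y^2 + 4/11y
  leading term y^2: no divisor's leading term divides it; move -4/11y^2 to the remainder.
  leading term y: no divisor's leading term divides it; move 4/11y to the remainder.
  remainder -4/11y^2 + 4/11y ≠ 0; add g_3 = -4/11y^2 + 4/11y to the basis.

The other S-polynomials (S(f_1,g_3), S(f_2,g_3)) all reduce to 0 modulo the current basis, so we have a Gröbner basis.
Inter-reduce: drop elements whose leading term is divisible by another's, tail-reduce, and make monic.
Reduced Gröbner basis: {x^3 - 10/11x - 4/11y + 5/11, xy + y, y^2 - y}.

Buchberger on the second generating set:
h_1 = 22x^3 + 10x^2y + 5xy - 20x - 13y + 10, LT = x^3.
h_2 = 55x^3 + 25x^2y + 35xy - 50x - 10y + 25, LT = x^3.

S(h_1,h_2): lcm = x^3. S = -9/22xy - 9/22y.
  leading term xy: no divisor's leading term divides it; move -9/22xy to the remainder.
  leading term y: no divisor's leading term divides it; move -9/22y to the remainder.
  remainder -9/22xy - 9/22y ≠ 0; add k_3 = -9/22xy - 9/22y to the basis.

S(h_1,k_3): lcm = x^3y. S = 5/11x^2y^2 - x^2y + 5/22xy^2 - 10/11xy - 13/22y^2 + 5/11y.
  leading term x^2y^2: subtract (-10/9xy)·k_3 from 5/11x^2y^2 - x^2y + 5/22xy^2 - 10/11xy - 13/22y^2 + 5/11y → -x^2y - 5/22xy^2 - 10/11xy - 13/22y^2 + 5/11y
  leading term x^2y: subtract (22/9x)·k_3 from -x^2y - 5/22xy^2 - 10/11xy - 13/22y^2 + 5/11y → -5/22xy^2 + 1/11xy - 13/22y^2 + 5/11y
  leading term xy^2: subtract (5/9y)·k_3 from -5/22xy^2 + 1/11xy - 13/22y^2 + 5/11y → 1/11xy - 4/11y^2 + 5/11y
  leading term xy: subtract (-2/9)·k_3 from 1/11xy - 4/11y^2 + 5/11y → -4/11y^2 + 4/11y
  leading term y^2: no divisor's leading term divides it; move -4/11y^2 to the remainder.
  leading term y: no divisor's leading term divides it; move 4/11y to the remainder.
  remainder -4/11y^2 + 4/11y ≠ 0; add k_4 = -4/11y^2 + 4/11y to the basis.

The other S-polynomials (S(h_2,k_3), S(h_1,k_4), S(h_2,k_4), S(k_3,k_4)) all reduce to 0 modulo the current basis, so we have a Gröbner basis.
Inter-reduce: drop elements whose leading term is divisible by another's, tail-reduce, and make monic.
Reduced Gröbner basis: {x^3 - 10/11x - 4/11y + 5/11, xy + y, y^2 - y}.

Same reduced basis, so the two generating sets span the same ideal.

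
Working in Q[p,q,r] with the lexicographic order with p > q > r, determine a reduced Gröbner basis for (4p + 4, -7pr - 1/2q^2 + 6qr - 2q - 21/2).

Buchberger's algorithm terminates because the ascending chain of leading-term ideals stabilizes.

f_1 = 4p + 4, LT = p.
f_2 = -7pr - 1/2q^2 + 6qr - 2q - 21/2, LT = pr.

S(f_1,f_2): lcm = pr. S = -1/14q^2 + 6/7qr - 2/7q + r - 3/2.
  reduce S modulo (f_1, f_2):
  remainder -1/14q^2 + 6/7qr - 2/7q + r - 3/2 ≠ 0; add g_3 = -1/14q^2 + 6/7qr - 2/7q + r - 3/2 to the basis.

The other S-polynomials (S(f_1,g_3), S(f_2,g_3)) all reduce to 0 modulo the current basis, so we have a Gröbner basis.
Inter-reduce: drop elements whose leading term is divisible by another's, tail-reduce, and make monic.

G = {p + 1, q^2 - 12qr + 4q - 14r + 21}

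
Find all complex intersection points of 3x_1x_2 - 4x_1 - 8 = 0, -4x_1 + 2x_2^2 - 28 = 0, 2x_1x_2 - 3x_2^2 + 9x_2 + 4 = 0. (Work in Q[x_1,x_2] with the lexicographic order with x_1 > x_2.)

{(1, 4)}

Compute a lex Gröbner basis by Buchberger's algorithm.
f_1 = 3x_1x_2 - 4x_1 - 8, LT = x_1x_2.
f_2 = -4x_1 + 2x_2^2 - 28, LT = x_1.
f_3 = 2x_1x_2 - 3x_2^2 + 9x_2 + 4, LT = x_1x_2.

S(f_1,f_2): lcm = x_1x_2. S = -4/3x_1 + 1/2x_2^3 - 7x_2 - 8/3.
  reduce S modulo (f_1, f_2, f_3):
  remainder 1/2x_2^3 - 2/3x_2^2 - 7x_2 + 20/3 ≠ 0; add h_4 = 1/2x_2^3 - 2/3x_2^2 - 7x_2 + 20/3 to the basis.

S(f_1,f_3): lcm = x_1x_2. S = -4/3x_1 + 3/2x_2^2 - 9/2x_2 - 14/3.
  reduce S modulo (f_1, f_2, f_3, h_4):
  remainder 5/6x_2^2 - 9/2x_2 + 14/3 ≠ 0; add h_5 = 5/6x_2^2 - 9/2x_2 + 14/3 to the basis.

S(f_3,h_4): lcm = x_1x_2^3. S = 4/3x_1x_2^2 + 14x_1x_2 - 40/3x_1 - 3/2x_2^4 + 9/2x_2^3 + 2x_2^2.
  reduce S modulo (f_1, f_2, f_3, h_4, h_5):
  remainder -236/45x_2 + 944/45 ≠ 0; add h_6 = -236/45x_2 + 944/45 to the basis.

The other S-polynomials (S(f_2,f_3), S(f_1,h_4), S(f_2,h_4), S(f_1,h_5), S(f_2,h_5), S(f_3,h_5), S(h_4,h_5), S(f_1,h_6), S(f_2,h_6), S(f_3,h_6), S(h_4,h_6), S(h_5,h_6)) all reduce to 0 modulo the current basis, so we have a Gröbner basis.
Inter-reduce: drop elements whose leading term is divisible by another's, tail-reduce, and make monic.
Reduced Gröbner basis: {x_1 - 1, x_2 - 4}.

Elimination: the polynomial x_2 - 4 lies in the elimination ideal for x_2, so x_2 ∈ {4}. For each such x_2, the remaining basis elements (now univariate) give the rest of the solution.
  x_2 = 4: the earlier basis element becomes x_1 - 1 = 0, giving x_1 = 1 — point (1, 4).
This is the nonlinear analogue of row-reducing a linear system.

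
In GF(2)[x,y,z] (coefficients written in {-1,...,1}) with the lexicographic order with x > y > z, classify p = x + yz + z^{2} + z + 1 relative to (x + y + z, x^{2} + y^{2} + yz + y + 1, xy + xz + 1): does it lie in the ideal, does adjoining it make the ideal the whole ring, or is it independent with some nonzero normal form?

First compute the reduced Gröbner basis of I by Buchberger's algorithm.
f_1 = x + y + z, LT = x.
f_2 = x^{2} + y^{2} + yz + y + 1, LT = x^{2}.
f_3 = xy + xz + 1, LT = xy.

S(f_1,f_2): lcm = x^{2}. S = xy + xz + y^{2} + yz + y + 1.
  leading term xy: subtract (y)·f_1 from xy + xz + y^{2} + yz + y + 1 → xz + y + 1
  leading term xz: subtract (z)·f_1 from xz + y + 1 → yz + y + z^{2} + 1
  leading term yz: no divisor's leading term divides it; move yz to the remainder.
  leading term y: no divisor's leading term divides it; move y to the remainder.
  leading term z^{2}: no divisor's leading term divides it; move z^{2} to the remainder.
  leading term 1: no divisor's leading term divides it; move 1 to the remainder.
  remainder yz + y + z^{2} + 1 ≠ 0; add h_4 = yz + y + z^{2} + 1 to the basis.

S(f_1,f_3): lcm = xy. S = xz + y^{2} + yz + 1.
  leading term xz: subtract (z)·f_1 from xz + y^{2} + yz + 1 → y^{2} + z^{2} + 1
  leading term y^{2}: no divisor's leading term divides it; move y^{2} to the remainder.
  leading term z^{2}: no divisor's leading term divides it; move z^{2} to the remainder.
  leading term 1: no divisor's leading term divides it; move 1 to the remainder.
  remainder y^{2} + z^{2} + 1 ≠ 0; add h_5 = y^{2} + z^{2} + 1 to the basis.

The other S-polynomials (S(f_2,f_3), S(f_1,h_4), S(f_2,h_4), S(f_3,h_4), S(f_1,h_5), S(f_2,h_5), S(f_3,h_5), S(h_4,h_5)) all reduce to 0 modulo the current basis, so we have a Gröbner basis.
Inter-reduce: drop elements whose leading term is divisible by another's, tail-reduce, and make monic.
Reduced Gröbner basis: {x + y + z, y^{2} + z^{2} + 1, yz + y + z^{2} + 1}.
Label its elements g_1 = x + y + z, g_2 = y^{2} + z^{2} + 1, g_3 = yz + y + z^{2} + 1.

Reduce p = x + yz + z^{2} + z + 1 modulo G:
  leading term x: subtract (1)·g_1 from x + yz + z^{2} + z + 1 → yz + y + z^{2} + 1
  leading term yz: subtract (1)·g_3 from yz + y + z^{2} + 1 → 0
  normal form = 0.
Since the normal form is 0, p ∈ I.

x + yz + z^{2} + z + 1 lies in I (it reduces to 0).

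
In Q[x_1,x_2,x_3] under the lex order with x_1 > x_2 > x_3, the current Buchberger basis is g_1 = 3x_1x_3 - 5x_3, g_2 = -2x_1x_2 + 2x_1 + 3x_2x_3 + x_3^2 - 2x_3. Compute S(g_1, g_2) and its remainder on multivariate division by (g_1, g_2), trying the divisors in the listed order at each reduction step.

lcm(LM(g_1), LM(g_2)) = x_1x_2x_3.
S = (lcm/LT(g_1))·g_1 − (lcm/LT(g_2))·g_2 = x_1x_3 + 3/2x_2x_3^2 - 5/3x_2x_3 + 1/2x_3^3 - x_3^2.
Reduce S modulo (g_1, g_2) in that order:
  leading term x_1x_3: subtract (1/3)·g_1 from x_1x_3 + 3/2x_2x_3^2 - 5/3x_2x_3 + 1/2x_3^3 - x_3^2 → 3/2x_2x_3^2 - 5/3x_2x_3 + 1/2x_3^3 - x_3^2 + 5/3x_3
  leading term x_2x_3^2: no divisor's leading term divides it; move 3/2x_2x_3^2 to the remainder.
  leading term x_2x_3: no divisor's leading term divides it; move -5/3x_2x_3 to the remainder.
  leading term x_3^3: no divisor's leading term divides it; move 1/2x_3^3 to the remainder.
  leading term x_3^2: no divisor's leading term divides it; move -x_3^2 to the remainder.
  leading term x_3: no divisor's leading term divides it; move 5/3x_3 to the remainder.
The remainder 3/2x_2x_3^2 - 5/3x_2x_3 + 1/2x_3^3 - x_3^2 + 5/3x_3 is nonzero, so it would be added as the next basis element.

S(g_1, g_2) = x_1x_3 + 3/2x_2x_3^2 - 5/3x_2x_3 + 1/2x_3^3 - x_3^2; remainder on division = 3/2x_2x_3^2 - 5/3x_2x_3 + 1/2x_3^3 - x_3^2 + 5/3x_3.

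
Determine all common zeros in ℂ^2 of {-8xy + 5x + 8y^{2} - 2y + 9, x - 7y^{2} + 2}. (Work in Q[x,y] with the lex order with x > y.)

Compute a lex Gröbner basis by Buchberger's algorithm.
f_1 = -8xy + 5x + 8y^{2} - 2y + 9, LT = xy.
f_2 = x - 7y^{2} + 2, LT = x.

S(f_1,f_2): lcm = xy. S = -\tfrac{5}{8}x + 7y^{3} - y^{2} - \tfrac{7}{4}y - \tfrac{9}{8}.
  leading term x: subtract (-\tfrac{5}{8})·f_2 from -\tfrac{5}{8}x + 7y^{3} - y^{2} - \tfrac{7}{4}y - \tfrac{9}{8} → 7y^{3} - \tfrac{43}{8}y^{2} - \tfrac{7}{4}y + \tfrac{1}{8}
  leading term y^{3}: no divisor's leading term divides it; move 7y^{3} to the remainder.
  leading term y^{2}: no divisor's leading term divides it; move -\tfrac{43}{8}y^{2} to the remainder.
  leading term y: no divisor's leading term divides it; move -\tfrac{7}{4}y to the remainder.
  leading term 1: no divisor's leading term divides it; move \tfrac{1}{8} to the remainder.
  remainder 7y^{3} - \tfrac{43}{8}y^{2} - \tfrac{7}{4}y + \tfrac{1}{8} ≠ 0; add h_3 = 7y^{3} - \tfrac{43}{8}y^{2} - \tfrac{7}{4}y + \tfrac{1}{8} to the basis.

S(f_1,h_3): lcm = xy^{3}. S = \tfrac{1}{7}xy^{2} + \tfrac{1}{4}xy - \tfrac{1}{56}x - y^{4} + \tfrac{1}{4}y^{3} - \tfrac{9}{8}y^{2}.
  leading term xy^{2}: subtract (-\tfrac{1}{56}y)·f_1 from \tfrac{1}{7}xy^{2} + \tfrac{1}{4}xy - \tfrac{1}{56}x - y^{4} + \tfrac{1}{4}y^{3} - \tfrac{9}{8}y^{2} → \tfrac{19}{56}xy - \tfrac{1}{56}x - y^{4} + \tfrac{11}{28}y^{3} - \tfrac{65}{56}y^{2} + \tfrac{9}{56}y
  leading term xy: subtract (-\tfrac{19}{448})·f_1 from \tfrac{19}{56}xy - \tfrac{1}{56}x - y^{4} + \tfrac{11}{28}y^{3} - \tfrac{65}{56}y^{2} + \tfrac{9}{56}y → \tfrac{87}{448}x - y^{4} + \tfrac{11}{28}y^{3} - \tfrac{23}{28}y^{2} + \tfrac{17}{224}y + \tfrac{171}{448}
  leading term x: subtract (\tfrac{87}{448})·f_2 from \tfrac{87}{448}x - y^{4} + \tfrac{11}{28}y^{3} - \tfrac{23}{28}y^{2} + \tfrac{17}{224}y + \tfrac{171}{448} → -y^{4} + \tfrac{11}{28}y^{3} + \tfrac{241}{448}y^{2} + \tfrac{17}{224}y - \tfrac{3}{448}
  leading term y^{4}: subtract (-\tfrac{1}{7}y)·h_3 from -y^{4} + \tfrac{11}{28}y^{3} + \tfrac{241}{448}y^{2} + \tfrac{17}{224}y - \tfrac{3}{448} → -\tfrac{3}{8}y^{3} + \tfrac{129}{448}y^{2} + \tfrac{3}{32}y - \tfrac{3}{448}
  leading term y^{3}: subtract (-\tfrac{3}{56})·h_3 from -\tfrac{3}{8}y^{3} + \tfrac{129}{448}y^{2} + \tfrac{3}{32}y - \tfrac{3}{448} → 0
  remainder 0.

S(f_2,h_3): leading monomials are coprime, so the S-polynomial reduces to 0 (Buchberger's first criterion).
Every S-polynomial of the final basis reduces to 0, so we have a Gröbner basis.
Inter-reduce: drop elements whose leading term is divisible by another's, tail-reduce, and make monic.
Reduced Gröbner basis: {x - 7y^{2} + 2, y^{3} - \tfrac{43}{56}y^{2} - \tfrac{1}{4}y + \tfrac{1}{56}}.

Elimination: the polynomial y^{3} - \tfrac{43}{56}y^{2} - \tfrac{1}{4}y + \tfrac{1}{56} lies in the elimination ideal for y, so y ∈ {1, -13/112 + sqrt(393)/112, -sqrt(393)/112 - 13/112}. For each such y, the remaining basis elements (now univariate) give the rest of the solution.
  y = 1: the earlier basis element becomes x - 5 = 0, giving x = 5 — point (5, 1).
  y = -13/112 + sqrt(393)/112: the earlier basis element becomes x + 13*sqrt(393)/896 + 1511/896 = 0, giving x = -1511/896 - 13*sqrt(393)/896 — point (-1511/896 - 13*sqrt(393)/896, -13/112 + sqrt(393)/112).
  y = -sqrt(393)/112 - 13/112: the earlier basis element becomes x - 13*sqrt(393)/896 + 1511/896 = 0, giving x = -1511/896 + 13*sqrt(393)/896 — point (-1511/896 + 13*sqrt(393)/896, -sqrt(393)/112 - 13/112).
Each listed point satisfies every original equation (direct substitution).

{(5, 1), (-1511/896 - 13*sqrt(393)/896, -13/112 + sqrt(393)/112), (-1511/896 + 13*sqrt(393)/896, -sqrt(393)/112 - 13/112)}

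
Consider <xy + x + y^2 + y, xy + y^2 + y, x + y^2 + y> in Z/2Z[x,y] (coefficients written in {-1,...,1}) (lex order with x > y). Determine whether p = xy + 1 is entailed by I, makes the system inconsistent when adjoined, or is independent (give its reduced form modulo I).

First compute the reduced Gröbner basis of I by Buchberger's algorithm.
f_1 = xy + x + y^2 + y, LT = xy.
f_2 = xy + y^2 + y, LT = xy.
f_3 = x + y^2 + y, LT = x.

S(f_1,f_2): lcm = xy. S = x.
  leading term x: subtract (1)·f_3 from x → y^2 + y
  leading term y^2: no divisor's leading term divides it; move y^2 to the remainder.
  leading term y: no divisor's leading term divides it; move y to the remainder.
  remainder y^2 + y ≠ 0; add h_4 = y^2 + y to the basis.

The other S-polynomials (S(f_1,f_3), S(f_2,f_3), S(f_1,h_4), S(f_2,h_4), S(f_3,h_4)) all reduce to 0 modulo the current basis, so we have a Gröbner basis.
Inter-reduce: drop elements whose leading term is divisible by another's, tail-reduce, and make monic.
Reduced Gröbner basis: {x, y^2 + y}.
Label its elements g_1 = x, g_2 = y^2 + y.

Reduce p = xy + 1 modulo G:
  leading term xy: subtract (y)·g_1 from xy + 1 → 1
  leading term 1: no divisor's leading term divides it; move 1 to the remainder.
  normal form = 1.
The normal form is nonzero, so p ∉ I. Since p minus its normal form lies in I, I + (p) = I + (r) where r = 1; decide whether this ideal is the whole ring.
Here r = 1 is a nonzero constant, hence a unit: 1 ∈ I + (p), the Gröbner basis of I + (p) is {1}, and the enlarged system has no common solution — adjoining p is inconsistent.

Adjoining xy + 1 makes the ideal the whole ring: the system is inconsistent.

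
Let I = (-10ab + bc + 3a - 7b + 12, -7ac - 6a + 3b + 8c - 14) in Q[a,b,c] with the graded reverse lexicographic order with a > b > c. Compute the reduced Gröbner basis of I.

G = {bc^2 - 30/7b^2 - 123/7bc + 107/7b + 108/7c + 30/7, ab - 1/10bc - 3/10a + 7/10b - 6/5, ac + 6/7a - 3/7b - 8/7c + 2}

f_1 = -10ab + bc + 3a - 7b + 12, LT = ab.
f_2 = -7ac - 6a + 3b + 8c - 14, LT = ac.

S(f_1,f_2): lcm = abc. S = -1/10bc^2 - 6/7ab + 3/7b^2 - 3/10ac + 129/70bc - 2b - 6/5c.
  reduce S modulo (f_1, f_2):
  remainder -1/10bc^2 + 3/7b^2 + 123/70bc - 107/70b - 54/35c - 3/7 ≠ 0; add g_3 = -1/10bc^2 + 3/7b^2 + 123/70bc - 107/70b - 54/35c - 3/7 to the basis.

The other S-polynomials (S(f_1,g_3), S(f_2,g_3)) all reduce to 0 modulo the current basis, so we have a Gröbner basis.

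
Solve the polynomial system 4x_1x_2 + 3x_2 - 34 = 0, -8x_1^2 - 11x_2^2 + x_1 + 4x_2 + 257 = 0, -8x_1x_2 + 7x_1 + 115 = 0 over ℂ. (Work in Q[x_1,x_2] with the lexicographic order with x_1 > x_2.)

{(-5, -2)}

Compute a lex Gröbner basis by Buchberger's algorithm.
f_1 = 4x_1x_2 + 3x_2 - 34, LT = x_1x_2.
f_2 = -8x_1^2 + x_1 - 11x_2^2 + 4x_2 + 257, LT = x_1^2.
f_3 = -8x_1x_2 + 7x_1 + 115, LT = x_1x_2.

S(f_1,f_2): lcm = x_1^2x_2. S = 7/8x_1x_2 - 17/2x_1 - 11/8x_2^3 + 1/2x_2^2 + 257/8x_2.
  reduce S modulo (f_1, f_2, f_3):
  remainder -17/2x_1 - 11/8x_2^3 + 1/2x_2^2 + 1007/32x_2 + 119/16 ≠ 0; add h_4 = -17/2x_1 - 11/8x_2^3 + 1/2x_2^2 + 1007/32x_2 + 119/16 to the basis.

S(f_1,f_3): lcm = x_1x_2. S = 7/8x_1 + 3/4x_2 + 47/8.
  reduce S modulo (f_1, f_2, f_3, h_4):
  remainder -77/544x_2^3 + 7/136x_2^2 + 8681/2176x_2 + 425/64 ≠ 0; add h_5 = -77/544x_2^3 + 7/136x_2^2 + 8681/2176x_2 + 425/64 to the basis.

S(f_2,f_3): lcm = x_1^2x_2. S = 7/8x_1^2 - 1/8x_1x_2 + 115/8x_1 + 11/8x_2^3 - 1/2x_2^2 - 257/8x_2.
  reduce S modulo (f_1, f_2, f_3, h_4, h_5):
  remainder -77/64x_2^2 - 1177/224x_2 - 319/56 ≠ 0; add h_6 = -77/64x_2^2 - 1177/224x_2 - 319/56 to the basis.

S(f_1,h_4): lcm = x_1x_2. S = -11/68x_2^4 + 1/17x_2^3 + 1007/272x_2^2 + 13/8x_2 - 17/2.
  reduce S modulo (f_1, f_2, f_3, h_4, h_5, h_6):
  remainder -3047/1372x_2 - 3047/686 ≠ 0; add h_7 = -3047/1372x_2 - 3047/686 to the basis.

The other S-polynomials (S(f_2,h_4), S(f_3,h_4), S(f_1,h_5), S(f_2,h_5), S(f_3,h_5), S(h_4,h_5), S(f_1,h_6), S(f_2,h_6), S(f_3,h_6), S(h_4,h_6), S(h_5,h_6), S(f_1,h_7), S(f_2,h_7), S(f_3,h_7), S(h_4,h_7), S(h_5,h_7), S(h_6,h_7)) all reduce to 0 modulo the current basis, so we have a Gröbner basis.
Inter-reduce: drop elements whose leading term is divisible by another's, tail-reduce, and make monic.
Reduced Gröbner basis: {x_1 + 5, x_2 + 2}.

Since the basis is lex-ordered, x_2 + 2 is univariate in x_2. Its roots are {-2}. Back-substituting each root into the other basis elements fixes the other coordinates.
  x_2 = -2: the earlier basis element becomes x_1 + 5 = 0, giving x_1 = -5 — point (-5, -2).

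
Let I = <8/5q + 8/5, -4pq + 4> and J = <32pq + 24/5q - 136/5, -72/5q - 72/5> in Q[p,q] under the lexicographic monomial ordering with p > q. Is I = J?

For a fixed monomial order, each ideal has a unique reduced Gröbner basis; comparing bases decides equality.
Buchberger on the first generating set:
f_1 = 8/5q + 8/5, LT = q.
f_2 = -4pq + 4, LT = pq.

S(f_1,f_2): lcm = pq. S = p + 1.
  leading term p: no divisor's leading term divides it; move p to the remainder.
  leading term 1: no divisor's leading term divides it; move 1 to the remainder.
  remainder p + 1 ≠ 0; add g_3 = p + 1 to the basis.

The other S-polynomials (S(f_1,g_3), S(f_2,g_3)) all reduce to 0 modulo the current basis, so we have a Gröbner basis.
Inter-reduce: drop elements whose leading term is divisible by another's, tail-reduce, and make monic.
Reduced Gröbner basis: {p + 1, q + 1}.

Buchberger on the second generating set:
h_1 = 32pq + 24/5q - 136/5, LT = pq.
h_2 = -72/5q - 72/5, LT = q.

S(h_1,h_2): lcm = pq. S = -p + 3/20q - 17/20.
  leading term p: no divisor's leading term divides it; move -p to the remainder.
  leading term q: subtract (-1/96)·h_2 from 3/20q - 17/20 → -1
  leading term 1: no divisor's leading term divides it; move -1 to the remainder.
  remainder -p - 1 ≠ 0; add k_3 = -p - 1 to the basis.

The other S-polynomials (S(h_1,k_3), S(h_2,k_3)) all reduce to 0 modulo the current basis, so we have a Gröbner basis.
Inter-reduce: drop elements whose leading term is divisible by another's, tail-reduce, and make monic.
Reduced Gröbner basis: {p + 1, q + 1}.

These coincide, so the ideals are equal.

Yes, the ideals are equal.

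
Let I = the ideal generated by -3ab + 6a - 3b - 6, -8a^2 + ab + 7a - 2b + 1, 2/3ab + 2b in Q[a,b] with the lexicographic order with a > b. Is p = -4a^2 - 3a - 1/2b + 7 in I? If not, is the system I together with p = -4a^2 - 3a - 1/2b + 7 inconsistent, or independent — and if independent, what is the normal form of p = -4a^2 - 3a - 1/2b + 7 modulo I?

First compute the reduced Gröbner basis of I by Buchberger's algorithm.
f_1 = -3ab + 6a - 3b - 6, LT = ab.
f_2 = -8a^2 + ab + 7a - 2b + 1, LT = a^2.
f_3 = 2/3ab + 2b, LT = ab.

S(f_1,f_2): lcm = a^2b. S = -2a^2 + 1/8ab^2 + 15/8ab + 2a - 1/4b^2 + 1/8b.
  leading term a^2: subtract (1/4)·f_2 from -2a^2 + 1/8ab^2 + 15/8ab + 2a - 1/4b^2 + 1/8b → 1/8ab^2 + 13/8ab + 1/4a - 1/4b^2 + 5/8b - 1/4
  leading term ab^2: subtract (-1/24b)·f_1 from 1/8ab^2 + 13/8ab + 1/4a - 1/4b^2 + 5/8b - 1/4 → 15/8ab + 1/4a - 3/8b^2 + 3/8b - 1/4
  leading term ab: subtract (-5/8)·f_1 from 15/8ab + 1/4a - 3/8b^2 + 3/8b - 1/4 → 4a - 3/8b^2 - 3/2b - 4
  leading term a: no divisor's leading term divides it; move 4a to the remainder.
  leading term b^2: no divisor's leading term divides it; move -3/8b^2 to the remainder.
  leading term b: no divisor's leading term divides it; move -3/2b to the remainder.
  leading term 1: no divisor's leading term divides it; move -4 to the remainder.
  remainder 4a - 3/8b^2 - 3/2b - 4 ≠ 0; add h_4 = 4a - 3/8b^2 - 3/2b - 4 to the basis.

S(f_1,f_3): lcm = ab. S = -2a - 2b + 2.
  leading term a: subtract (-1/2)·h_4 from -2a - 2b + 2 → -3/16b^2 - 11/4b
  leading term b^2: no divisor's leading term divides it; move -3/16b^2 to the remainder.
  leading term b: no divisor's leading term divides it; move -11/4b to the remainder.
  remainder -3/16b^2 - 11/4b ≠ 0; add h_5 = -3/16b^2 - 11/4b to the basis.

S(f_2,f_3): lcm = a^2b. S = -1/8ab^2 - 31/8ab + 1/4b^2 - 1/8b.
  leading term ab^2: subtract (1/24b)·f_1 from -1/8ab^2 - 31/8ab + 1/4b^2 - 1/8b → -33/8ab + 3/8b^2 + 1/8b
  leading term ab: subtract (11/8)·f_1 from -33/8ab + 3/8b^2 + 1/8b → -33/4a + 3/8b^2 + 17/4b + 33/4
  leading term a: subtract (-33/16)·h_4 from -33/4a + 3/8b^2 + 17/4b + 33/4 → -51/128b^2 + 37/32b
  leading term b^2: subtract (17/8)·h_5 from -51/128b^2 + 37/32b → 7b
  leading term b: no divisor's leading term divides it; move 7b to the remainder.
  remainder 7b ≠ 0; add h_6 = 7b to the basis.

The other S-polynomials (S(f_1,h_4), S(f_2,h_4), S(f_3,h_4), S(f_1,h_5), S(f_2,h_5), S(f_3,h_5), S(h_4,h_5), S(f_1,h_6), S(f_2,h_6), S(f_3,h_6), S(h_4,h_6), S(h_5,h_6)) all reduce to 0 modulo the current basis, so we have a Gröbner basis.
Inter-reduce: drop elements whose leading term is divisible by another's, tail-reduce, and make monic.
Reduced Gröbner basis: {a - 1, b}.
Label its elements g_1 = a - 1, g_2 = b.

Reduce p = -4a^2 - 3a - 1/2b + 7 modulo G:
  leading term a^2: subtract (-4a)·g_1 from -4a^2 - 3a - 1/2b + 7 → -7a - 1/2b + 7
  leading term a: subtract (-7)·g_1 from -7a - 1/2b + 7 → -1/2b
  leading term b: subtract (-1/2)·g_2 from -1/2b → 0
  normal form = 0.
Since the normal form is 0, p ∈ I.

The remainder on division by a Gröbner basis is unique — it is the normal form.

-4a^2 - 3a - 1/2b + 7 lies in I (it reduces to 0).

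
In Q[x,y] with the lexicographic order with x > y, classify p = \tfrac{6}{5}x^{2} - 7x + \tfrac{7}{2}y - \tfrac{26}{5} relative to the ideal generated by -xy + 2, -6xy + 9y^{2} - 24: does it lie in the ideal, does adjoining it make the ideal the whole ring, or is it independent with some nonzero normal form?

First compute the reduced Gröbner basis of I by Buchberger's algorithm.
f_1 = -xy + 2, LT = xy.
f_2 = -6xy + 9y^{2} - 24, LT = xy.

S(f_1,f_2): lcm = xy. S = \tfrac{3}{2}y^{2} - 6.
  leading term y^{2}: no divisor's leading term divides it; move \tfrac{3}{2}y^{2} to the remainder.
  leading term 1: no divisor's leading term divides it; move -6 to the remainder.
  remainder \tfrac{3}{2}y^{2} - 6 ≠ 0; add h_3 = \tfrac{3}{2}y^{2} - 6 to the basis.

S(f_1,h_3): lcm = xy^{2}. S = 4x - 2y.
  leading term x: no divisor's leading term divides it; move 4x to the remainder.
  leading term y: no divisor's leading term divides it; move -2y to the remainder.
  remainder 4x - 2y ≠ 0; add h_4 = 4x - 2y to the basis.

The other S-polynomials (S(f_2,h_3), S(f_1,h_4), S(f_2,h_4), S(h_3,h_4)) all reduce to 0 modulo the current basis, so we have a Gröbner basis.
Inter-reduce: drop elements whose leading term is divisible by another's, tail-reduce, and make monic.
Reduced Gröbner basis: {x - \tfrac{1}{2}y, y^{2} - 4}.
Label its elements g_1 = x - \tfrac{1}{2}y, g_2 = y^{2} - 4.

Reduce p = \tfrac{6}{5}x^{2} - 7x + \tfrac{7}{2}y - \tfrac{26}{5} modulo G:
  leading term x^{2}: subtract (\tfrac{6}{5}x)·g_1 from \tfrac{6}{5}x^{2} - 7x + \tfrac{7}{2}y - \tfrac{26}{5} → \tfrac{3}{5}xy - 7x + \tfrac{7}{2}y - \tfrac{26}{5}
  leading term xy: subtract (\tfrac{3}{5}y)·g_1 from \tfrac{3}{5}xy - 7x + \tfrac{7}{2}y - \tfrac{26}{5} → -7x + \tfrac{3}{10}y^{2} + \tfrac{7}{2}y - \tfrac{26}{5}
  leading term x: subtract (-7)·g_1 from -7x + \tfrac{3}{10}y^{2} + \tfrac{7}{2}y - \tfrac{26}{5} → \tfrac{3}{10}y^{2} - \tfrac{26}{5}
  leading term y^{2}: subtract (\tfrac{3}{10})·g_2 from \tfrac{3}{10}y^{2} - \tfrac{26}{5} → -4
  leading term 1: no divisor's leading term divides it; move -4 to the remainder.
  normal form = -4.
The normal form is nonzero, so p ∉ I. Since p minus its normal form lies in I, I + (p) = I + (r) where r = -4; decide whether this ideal is the whole ring.
Here r = -4 is a nonzero constant, hence a unit: 1 ∈ I + (p), the Gröbner basis of I + (p) is {1}, and the enlarged system has no common solution — adjoining p is inconsistent.

Adjoining \tfrac{6}{5}x^{2} - 7x + \tfrac{7}{2}y - \tfrac{26}{5} makes the ideal the whole ring: the system is inconsistent.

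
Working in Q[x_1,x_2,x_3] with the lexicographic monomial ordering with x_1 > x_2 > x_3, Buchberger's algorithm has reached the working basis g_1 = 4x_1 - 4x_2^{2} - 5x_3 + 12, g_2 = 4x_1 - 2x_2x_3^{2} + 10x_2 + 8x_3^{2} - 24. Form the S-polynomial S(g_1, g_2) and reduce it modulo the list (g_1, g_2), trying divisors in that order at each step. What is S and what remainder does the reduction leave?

S(g_1, g_2) = -x_2^{2} + \tfrac{1}{2}x_2x_3^{2} - \tfrac{5}{2}x_2 - 2x_3^{2} - \tfrac{5}{4}x_3 + 9; remainder on division = -x_2^{2} + \tfrac{1}{2}x_2x_3^{2} - \tfrac{5}{2}x_2 - 2x_3^{2} - \tfrac{5}{4}x_3 + 9.

lcm(LM(g_1), LM(g_2)) = x_1.
S = (lcm/LT(g_1))·g_1 − (lcm/LT(g_2))·g_2 = -x_2^{2} + \tfrac{1}{2}x_2x_3^{2} - \tfrac{5}{2}x_2 - 2x_3^{2} - \tfrac{5}{4}x_3 + 9.
Reduce S modulo (g_1, g_2) in that order:
  leading term x_2^{2}: no divisor's leading term divides it; move -x_2^{2} to the remainder.
  leading term x_2x_3^{2}: no divisor's leading term divides it; move \tfrac{1}{2}x_2x_3^{2} to the remainder.
  leading term x_2: no divisor's leading term divides it; move -\tfrac{5}{2}x_2 to the remainder.
  leading term x_3^{2}: no divisor's leading term divides it; move -2x_3^{2} to the remainder.
  leading term x_3: no divisor's leading term divides it; move -\tfrac{5}{4}x_3 to the remainder.
  leading term 1: no divisor's leading term divides it; move 9 to the remainder.
The remainder -x_2^{2} + \tfrac{1}{2}x_2x_3^{2} - \tfrac{5}{2}x_2 - 2x_3^{2} - \tfrac{5}{4}x_3 + 9 is nonzero, so it would be added as the next basis element.
An S-polynomial is built so that the two leading terms cancel; whether anything survives reduction is exactly the Gröbner-basis criterion.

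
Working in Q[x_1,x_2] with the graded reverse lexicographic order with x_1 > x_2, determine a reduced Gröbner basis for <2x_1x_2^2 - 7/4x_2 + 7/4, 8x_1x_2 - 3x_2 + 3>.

G = {x_2^2 - 10/3x_2 + 7/3, x_1 - 9/56x_2 + 9/56}

f_1 = 2x_1x_2^2 - 7/4x_2 + 7/4, LT = x_1x_2^2.
f_2 = 8x_1x_2 - 3x_2 + 3, LT = x_1x_2.

S(f_1,f_2): lcm = x_1x_2^2. S = 3/8x_2^2 - 5/4x_2 + 7/8.
  leading term x_2^2: no divisor's leading term divides it; move 3/8x_2^2 to the remainder.
  leading term x_2: no divisor's leading term divides it; move -5/4x_2 to the remainder.
  leading term 1: no divisor's leading term divides it; move 7/8 to the remainder.
  remainder 3/8x_2^2 - 5/4x_2 + 7/8 ≠ 0; add g_3 = 3/8x_2^2 - 5/4x_2 + 7/8 to the basis.

S(f_1,g_3): lcm = x_1x_2^2. S = 10/3x_1x_2 - 7/3x_1 - 7/8x_2 + 7/8.
  leading term x_1x_2: subtract (5/12)·f_2 from 10/3x_1x_2 - 7/3x_1 - 7/8x_2 + 7/8 → -7/3x_1 + 3/8x_2 - 3/8
  leading term x_1: no divisor's leading term divides it; move -7/3x_1 to the remainder.
  leading term x_2: no divisor's leading term divides it; move 3/8x_2 to the remainder.
  leading term 1: no divisor's leading term divides it; move -3/8 to the remainder.
  remainder -7/3x_1 + 3/8x_2 - 3/8 ≠ 0; add g_4 = -7/3x_1 + 3/8x_2 - 3/8 to the basis.

The other S-polynomials (S(f_2,g_3), S(f_1,g_4), S(f_2,g_4), S(g_3,g_4)) all reduce to 0 modulo the current basis, so we have a Gröbner basis.
Inter-reduce: drop elements whose leading term is divisible by another's, tail-reduce, and make monic.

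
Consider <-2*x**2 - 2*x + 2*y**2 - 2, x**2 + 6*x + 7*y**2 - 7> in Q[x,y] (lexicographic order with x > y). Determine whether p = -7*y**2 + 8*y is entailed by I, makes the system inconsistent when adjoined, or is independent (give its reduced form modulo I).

First compute the reduced Gröbner basis of I by Buchberger's algorithm.
f_1 = -2*x**2 - 2*x + 2*y**2 - 2, LT = x**2.
f_2 = x**2 + 6*x + 7*y**2 - 7, LT = x**2.

S(f_1,f_2): lcm = x**2. S = -5*x - 8*y**2 + 8.
  reduce S modulo (f_1, f_2):
  remainder -5*x - 8*y**2 + 8 ≠ 0; add h_3 = -5*x - 8*y**2 + 8 to the basis.

S(f_1,h_3): lcm = x**2. S = -8/5*x*y**2 + 13/5*x - y**2 + 1.
  reduce S modulo (f_1, f_2, h_3):
  remainder 64/25*y**4 - 193/25*y**2 + 129/25 ≠ 0; add h_4 = 64/25*y**4 - 193/25*y**2 + 129/25 to the basis.

The other S-polynomials (S(f_2,h_3), S(f_1,h_4), S(f_2,h_4), S(h_3,h_4)) all reduce to 0 modulo the current basis, so we have a Gröbner basis.
Inter-reduce: drop elements whose leading term is divisible by another's, tail-reduce, and make monic.
Reduced Gröbner basis: {x + 8/5*y**2 - 8/5, y**4 - 193/64*y**2 + 129/64}.
Label its elements g_1 = x + 8/5*y**2 - 8/5, g_2 = y**4 - 193/64*y**2 + 129/64.

Reduce p = -7*y**2 + 8*y modulo G:
  leading term y**2: no divisor's leading term divides it; move -7*y**2 to the remainder.
  leading term y: no divisor's leading term divides it; move 8*y to the remainder.
  normal form = -7*y**2 + 8*y.
The normal form is nonzero, so p ∉ I. Since p minus its normal form lies in I, I + (p) = I + (r) where r = -7*y**2 + 8*y; decide whether this ideal is the whole ring.
Run Buchberger on G together with r (pairs among the g_i already reduce to 0 since G is a Gröbner basis):
g_1 = x + 8/5*y**2 - 8/5, LT = x.
g_2 = y**4 - 193/64*y**2 + 129/64, LT = y**4.
r = -7*y**2 + 8*y, LT = y**2.

S(g_2,r): lcm = y**4. S = 8/7*y**3 - 193/64*y**2 + 129/64.
  reduce S modulo (g_1, g_2, r):
  remainder -5361/2744*y + 129/64 ≠ 0; add m_4 = -5361/2744*y + 129/64 to the basis.

S(g_2,m_4): lcm = y**4. S = 14749/14296*y**3 - 193/64*y**2 + 129/64.
  reduce S modulo (g_1, g_2, r, m_4):
  remainder -478375/3193369 ≠ 0; add m_5 = -478375/3193369 to the basis.

The other S-polynomials (S(g_1,g_2), S(g_1,r), S(g_1,m_4), S(r,m_4), S(g_1,m_5), S(g_2,m_5), S(r,m_5), S(m_4,m_5)) all reduce to 0 modulo the current basis, so we have a Gröbner basis.
Inter-reduce: drop elements whose leading term is divisible by another's, tail-reduce, and make monic.
Reduced Gröbner basis: {1}.
The reduced Gröbner basis of I + (p) is {1}: the ideal is the whole ring, so the enlarged system has no common solution — adjoining p is inconsistent.

The remainder on division by a Gröbner basis is unique — it is the normal form.

Adjoining -7*y**2 + 8*y makes the ideal the whole ring: the system is inconsistent.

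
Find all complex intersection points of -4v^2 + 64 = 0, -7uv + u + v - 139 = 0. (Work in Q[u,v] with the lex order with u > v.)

Compute a lex Gröbner basis by Buchberger's algorithm.
f_1 = -4v^2 + 64, LT = v^2.
f_2 = -7uv + u + v - 139, LT = uv.

S(f_1,f_2): lcm = uv^2. S = 1/7uv - 16u + 1/7v^2 - 139/7v.
  reduce S modulo (f_1, f_2):
  remainder -783/49u - 972/49v - 27/49 ≠ 0; add h_3 = -783/49u - 972/49v - 27/49 to the basis.

The other S-polynomials (S(f_1,h_3), S(f_2,h_3)) all reduce to 0 modulo the current basis, so we have a Gröbner basis.
Inter-reduce: drop elements whose leading term is divisible by another's, tail-reduce, and make monic.
Reduced Gröbner basis: {u + 36/29v + 1/29, v^2 - 16}.

Elimination: the polynomial v^2 - 16 lies in the elimination ideal for v, so v ∈ {-4, 4}. For each such v, the remaining basis elements (now univariate) give the rest of the solution.
  v = -4: the earlier basis element becomes u - 143/29 = 0, giving u = 143/29 — point (143/29, -4).
  v = 4: the earlier basis element becomes u + 5 = 0, giving u = -5 — point (-5, 4).

{(143/29, -4), (-5, 4)}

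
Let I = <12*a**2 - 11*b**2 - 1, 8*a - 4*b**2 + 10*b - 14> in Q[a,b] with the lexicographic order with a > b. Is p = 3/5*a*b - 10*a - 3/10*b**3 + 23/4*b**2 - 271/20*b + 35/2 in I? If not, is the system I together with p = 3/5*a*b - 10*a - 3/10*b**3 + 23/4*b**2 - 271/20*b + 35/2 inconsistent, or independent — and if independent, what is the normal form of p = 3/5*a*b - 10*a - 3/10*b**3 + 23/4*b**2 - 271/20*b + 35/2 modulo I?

3/5*a*b - 10*a - 3/10*b**3 + 23/4*b**2 - 271/20*b + 35/2 lies in I (it reduces to 0).

First compute the reduced Gröbner basis of I by Buchberger's algorithm.
f_1 = 12*a**2 - 11*b**2 - 1, LT = a**2.
f_2 = 8*a - 4*b**2 + 10*b - 14, LT = a.

S(f_1,f_2): lcm = a**2. S = 1/2*a*b**2 - 5/4*a*b + 7/4*a - 11/12*b**2 - 1/12.
  leading term a*b**2: subtract (1/16*b**2)·f_2 from 1/2*a*b**2 - 5/4*a*b + 7/4*a - 11/12*b**2 - 1/12 → -5/4*a*b + 7/4*a + 1/4*b**4 - 5/8*b**3 - 1/24*b**2 - 1/12
  leading term a*b: subtract (-5/32*b)·f_2 from -5/4*a*b + 7/4*a + 1/4*b**4 - 5/8*b**3 - 1/24*b**2 - 1/12 → 7/4*a + 1/4*b**4 - 5/4*b**3 + 73/48*b**2 - 35/16*b - 1/12
  leading term a: subtract (7/32)·f_2 from 7/4*a + 1/4*b**4 - 5/4*b**3 + 73/48*b**2 - 35/16*b - 1/12 → 1/4*b**4 - 5/4*b**3 + 115/48*b**2 - 35/8*b + 143/48
  leading term b**4: no divisor's leading term divides it; move 1/4*b**4 to the remainder.
  leading term b**3: no divisor's leading term divides it; move -5/4*b**3 to the remainder.
  leading term b**2: no divisor's leading term divides it; move 115/48*b**2 to the remainder.
  leading term b: no divisor's leading term divides it; move -35/8*b to the remainder.
  leading term 1: no divisor's leading term divides it; move 143/48 to the remainder.
  remainder 1/4*b**4 - 5/4*b**3 + 115/48*b**2 - 35/8*b + 143/48 ≠ 0; add h_3 = 1/4*b**4 - 5/4*b**3 + 115/48*b**2 - 35/8*b + 143/48 to the basis.

The other S-polynomials (S(f_1,h_3), S(f_2,h_3)) all reduce to 0 modulo the current basis, so we have a Gröbner basis.
Inter-reduce: drop elements whose leading term is divisible by another's, tail-reduce, and make monic.
Reduced Gröbner basis: {a - 1/2*b**2 + 5/4*b - 7/4, b**4 - 5*b**3 + 115/12*b**2 - 35/2*b + 143/12}.
Label its elements g_1 = a - 1/2*b**2 + 5/4*b - 7/4, g_2 = b**4 - 5*b**3 + 115/12*b**2 - 35/2*b + 143/12.

Reduce p = 3/5*a*b - 10*a - 3/10*b**3 + 23/4*b**2 - 271/20*b + 35/2 modulo G:
  leading term a*b: subtract (3/5*b)·g_1 from 3/5*a*b - 10*a - 3/10*b**3 + 23/4*b**2 - 271/20*b + 35/2 → -10*a + 5*b**2 - 25/2*b + 35/2
  leading term a: subtract (-10)·g_1 from -10*a + 5*b**2 - 25/2*b + 35/2 → 0
  normal form = 0.
Since the normal form is 0, p ∈ I.

The remainder on division by a Gröbner basis is unique — it is the normal form.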